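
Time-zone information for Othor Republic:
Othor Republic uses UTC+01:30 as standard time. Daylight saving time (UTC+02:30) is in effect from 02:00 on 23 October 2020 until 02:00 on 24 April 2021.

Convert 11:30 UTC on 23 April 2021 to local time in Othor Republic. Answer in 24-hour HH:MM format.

14:00

At the standard offset (UTC+01:30), 11:30 UTC + 1h30m = 13:00 Othor Republic standard time.
The standard-time date in Othor Republic, 23 April 2021, lies within the daylight-saving period (23 October 2020 – 24 April 2021), so Othor Republic is on daylight time, UTC+02:30.
11:30 UTC + 2h30m = 14:00 local.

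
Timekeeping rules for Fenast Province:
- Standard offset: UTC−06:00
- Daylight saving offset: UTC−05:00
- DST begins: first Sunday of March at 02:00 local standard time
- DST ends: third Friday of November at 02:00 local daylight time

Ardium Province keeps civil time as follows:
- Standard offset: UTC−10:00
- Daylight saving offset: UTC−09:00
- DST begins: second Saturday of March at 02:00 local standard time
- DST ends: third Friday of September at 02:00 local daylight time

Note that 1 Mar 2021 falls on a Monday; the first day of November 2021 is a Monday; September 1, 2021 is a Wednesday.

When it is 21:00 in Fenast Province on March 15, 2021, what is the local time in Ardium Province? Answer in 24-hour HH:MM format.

17:00

1 March 2021 is a Monday, so the first Sunday is March 7.
1 November 2021 is a Monday, so the first Friday is November 5 and the third is November 19.
Daylight saving runs 7 March – 19 November; March 15, 2021 is inside that window, so Fenast Province is at UTC−05:00.
21:00 Fenast Province + 5h = 02:00 UTC (rolling into the next day, 16 March 2021).
1 March 2021 is a Monday, so the first Saturday is March 6 and the second is March 13.
1 September 2021 is a Wednesday, so the first Friday is September 3 and the third is September 17.
At the standard offset (UTC−10:00), 02:00 UTC − 10h = 16:00 Ardium Province standard time (rolling into the previous day, 15 March 2021).
The standard-time date in Ardium Province, March 15, 2021, falls between 13 March and 17 September, so daylight saving is in effect and Ardium Province is at UTC−09:00.
02:00 UTC − 9h = 17:00 Ardium Province (rolling into the previous day, 15 March 2021).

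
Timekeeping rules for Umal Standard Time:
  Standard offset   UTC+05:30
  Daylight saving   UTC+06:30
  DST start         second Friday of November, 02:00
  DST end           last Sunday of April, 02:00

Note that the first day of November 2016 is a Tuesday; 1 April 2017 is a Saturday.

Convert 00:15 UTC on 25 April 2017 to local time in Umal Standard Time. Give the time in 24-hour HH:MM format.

06:45

1 November 2016 is a Tuesday, so the first Friday is November 4 and the second is November 11.
1 April 2017 is a Saturday, so Sundays fall on 2, 9, 16, 23, 30; the last is April 30.
At the standard offset (UTC+05:30), 00:15 UTC + 5h30m = 05:45 Umal Standard Time standard time.
The standard-time date in Umal Standard Time, 25 April 2017, lies within the daylight-saving period (11 November 2016 – 30 April 2017), so Umal Standard Time is on daylight time, UTC+06:30.
00:15 UTC + 6h30m = 06:45 local.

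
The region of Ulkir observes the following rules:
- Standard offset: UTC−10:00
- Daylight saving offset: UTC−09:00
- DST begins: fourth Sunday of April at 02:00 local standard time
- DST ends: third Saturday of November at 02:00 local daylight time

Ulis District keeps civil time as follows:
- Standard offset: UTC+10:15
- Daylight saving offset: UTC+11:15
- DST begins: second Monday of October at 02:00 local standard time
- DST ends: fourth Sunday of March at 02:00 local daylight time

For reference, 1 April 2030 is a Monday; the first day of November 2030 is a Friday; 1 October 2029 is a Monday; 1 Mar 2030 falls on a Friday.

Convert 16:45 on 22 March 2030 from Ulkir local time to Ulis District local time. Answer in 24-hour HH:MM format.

14:00

1 April 2030 is a Monday, so the first Sunday is April 7 and the fourth is April 28.
1 November 2030 is a Friday, so the first Saturday is November 2 and the third is November 16.
22 March 2030 is outside the daylight-saving period (28 April – 16 November), so Ulkir is on standard time, UTC−10:00.
16:45 Ulkir + 10h = 02:45 UTC (rolling into the next day, 23 March 2030).
1 October 2029 is a Monday, so the first Monday is October 1 and the second is October 8.
1 March 2030 is a Friday, so the first Sunday is March 3 and the fourth is March 24.
At the standard offset (UTC+10:15), 02:45 UTC + 10h15m = 13:00 Ulis District standard time.
The standard-time date in Ulis District, 23 March 2030, falls between 8 October 2029 and 24 March 2030, so daylight saving is in effect and Ulis District is at UTC+11:15.
02:45 UTC + 11h15m = 14:00 Ulis District.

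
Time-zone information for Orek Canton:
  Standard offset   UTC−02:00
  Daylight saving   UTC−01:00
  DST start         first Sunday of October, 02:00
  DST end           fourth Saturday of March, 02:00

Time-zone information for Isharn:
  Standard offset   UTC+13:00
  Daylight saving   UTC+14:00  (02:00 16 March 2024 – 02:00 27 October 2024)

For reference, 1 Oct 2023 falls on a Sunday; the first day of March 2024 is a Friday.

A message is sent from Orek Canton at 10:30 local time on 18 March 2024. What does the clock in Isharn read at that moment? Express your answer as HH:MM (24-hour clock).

1 October 2023 is a Sunday, so the first Sunday is October 1.
1 March 2024 is a Friday, so the first Saturday is March 2 and the fourth is March 23.
Daylight saving runs 1 October 2023 – 23 March 2024; 18 March 2024 is inside that window, so Orek Canton is at UTC−01:00.
10:30 Orek Canton + 1h = 11:30 UTC.
At the standard offset (UTC+13:00), 11:30 UTC + 13h = 00:30 Isharn standard time (rolling into the next day, 19 March 2024).
The standard-time date in Isharn, 19 March 2024, lies within the daylight-saving period (16 March – 27 October), so Isharn is on daylight time, UTC+14:00.
11:30 UTC + 14h = 01:30 Isharn (rolling into the next day, 19 March 2024).

01:30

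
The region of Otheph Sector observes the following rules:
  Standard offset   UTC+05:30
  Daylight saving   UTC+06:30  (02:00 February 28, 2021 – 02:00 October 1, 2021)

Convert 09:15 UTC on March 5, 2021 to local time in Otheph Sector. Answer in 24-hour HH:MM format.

At the standard offset (UTC+05:30), 09:15 UTC + 5h30m = 14:45 Otheph Sector standard time.
The standard-time date in Otheph Sector, March 5, 2021, lies within the daylight-saving period (28 February – 1 October), so Otheph Sector is on daylight time, UTC+06:30.
09:15 UTC + 6h30m = 15:45 local.

15:45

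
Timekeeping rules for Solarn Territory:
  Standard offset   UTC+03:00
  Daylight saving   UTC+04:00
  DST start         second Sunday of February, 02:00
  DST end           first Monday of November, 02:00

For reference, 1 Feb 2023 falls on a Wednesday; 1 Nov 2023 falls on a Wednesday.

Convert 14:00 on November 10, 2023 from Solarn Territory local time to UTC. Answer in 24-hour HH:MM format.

11:00

1 February 2023 is a Wednesday, so the first Sunday is February 5 and the second is February 12.
1 November 2023 is a Wednesday, so the first Monday is November 6.
Daylight saving runs 12 February – 6 November; November 10, 2023 is outside that window, so Solarn Territory is on standard time at UTC+03:00.
14:00 local − 3h = 11:00 UTC.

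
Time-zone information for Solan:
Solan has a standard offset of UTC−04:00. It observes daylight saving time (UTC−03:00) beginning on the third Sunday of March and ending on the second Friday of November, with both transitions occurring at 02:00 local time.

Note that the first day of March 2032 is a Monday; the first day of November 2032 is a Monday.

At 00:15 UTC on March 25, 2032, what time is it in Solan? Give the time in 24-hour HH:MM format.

21:15

1 March 2032 is a Monday, so the first Sunday is March 7 and the third is March 21.
1 November 2032 is a Monday, so the first Friday is November 5 and the second is November 12.
At the standard offset (UTC−04:00), 00:15 UTC − 4h = 20:15 Solan standard time (rolling into the previous day, 24 March 2032).
The standard-time date in Solan, March 24, 2032, falls between 21 March and 12 November, so daylight saving is in effect and Solan is at UTC−03:00.
00:15 UTC − 3h = 21:15 local (rolling into the previous day, 24 March 2032).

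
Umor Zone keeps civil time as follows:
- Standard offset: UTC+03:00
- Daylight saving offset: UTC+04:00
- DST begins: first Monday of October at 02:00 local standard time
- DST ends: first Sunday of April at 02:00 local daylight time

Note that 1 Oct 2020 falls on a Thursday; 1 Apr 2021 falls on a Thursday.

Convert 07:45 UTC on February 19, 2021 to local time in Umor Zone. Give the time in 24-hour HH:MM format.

11:45

1 October 2020 is a Thursday, so the first Monday is October 5.
1 April 2021 is a Thursday, so the first Sunday is April 4.
At the standard offset (UTC+03:00), 07:45 UTC + 3h = 10:45 Umor Zone standard time.
The standard-time date in Umor Zone, February 19, 2021, falls between 5 October 2020 and 4 April 2021, so daylight saving is in effect and Umor Zone is at UTC+04:00.
07:45 UTC + 4h = 11:45 local.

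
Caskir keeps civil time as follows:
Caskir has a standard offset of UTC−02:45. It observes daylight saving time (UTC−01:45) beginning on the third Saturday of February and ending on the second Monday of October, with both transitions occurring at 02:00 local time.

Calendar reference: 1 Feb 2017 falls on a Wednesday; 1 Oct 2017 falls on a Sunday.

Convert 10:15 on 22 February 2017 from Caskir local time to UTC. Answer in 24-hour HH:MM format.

12:00

1 February 2017 is a Wednesday, so the first Saturday is February 4 and the third is February 18.
1 October 2017 is a Sunday, so the first Monday is October 2 and the second is October 9.
Daylight saving runs 18 February – 9 October; 22 February 2017 is inside that window, so Caskir is at UTC−01:45.
10:15 local + 1h45m = 12:00 UTC.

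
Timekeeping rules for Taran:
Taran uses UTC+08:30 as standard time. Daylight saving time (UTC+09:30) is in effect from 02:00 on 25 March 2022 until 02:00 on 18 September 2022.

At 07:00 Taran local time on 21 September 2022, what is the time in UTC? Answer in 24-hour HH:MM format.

21 September 2022 is outside the daylight-saving period (25 March – 18 September), so Taran is on standard time, UTC+08:30.
07:00 local − 8h30m = 22:30 UTC (rolling into the previous day, 20 September 2022).

22:30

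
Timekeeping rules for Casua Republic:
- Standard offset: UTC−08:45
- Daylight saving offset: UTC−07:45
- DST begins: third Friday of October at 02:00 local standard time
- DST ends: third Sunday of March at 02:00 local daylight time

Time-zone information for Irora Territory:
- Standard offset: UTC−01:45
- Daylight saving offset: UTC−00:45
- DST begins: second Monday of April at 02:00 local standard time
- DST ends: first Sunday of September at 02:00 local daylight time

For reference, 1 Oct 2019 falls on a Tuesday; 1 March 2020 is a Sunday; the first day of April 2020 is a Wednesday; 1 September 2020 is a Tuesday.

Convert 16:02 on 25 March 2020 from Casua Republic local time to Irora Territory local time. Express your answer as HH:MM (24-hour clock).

1 October 2019 is a Tuesday, so the first Friday is October 4 and the third is October 18.
1 March 2020 is a Sunday, so the first Sunday is March 1 and the third is March 15.
25 March 2020 does not fall between 18 October 2019 and 15 March 2020, so daylight saving is not in effect and Casua Republic is at UTC−08:45.
16:02 Casua Republic + 8h45m = 00:47 UTC (rolling into the next day, 26 March 2020).
1 April 2020 is a Wednesday, so the first Monday is April 6 and the second is April 13.
1 September 2020 is a Tuesday, so the first Sunday is September 6.
At the standard offset (UTC−01:45), 00:47 UTC − 1h45m = 23:02 Irora Territory standard time (rolling into the previous day, 25 March 2020).
Daylight saving runs 13 April – 6 September; the standard-time date in Irora Territory, 25 March 2020, is outside that window, so Irora Territory is on standard time at UTC−01:45.
00:47 UTC − 1h45m = 23:02 Irora Territory (rolling into the previous day, 25 March 2020).

23:02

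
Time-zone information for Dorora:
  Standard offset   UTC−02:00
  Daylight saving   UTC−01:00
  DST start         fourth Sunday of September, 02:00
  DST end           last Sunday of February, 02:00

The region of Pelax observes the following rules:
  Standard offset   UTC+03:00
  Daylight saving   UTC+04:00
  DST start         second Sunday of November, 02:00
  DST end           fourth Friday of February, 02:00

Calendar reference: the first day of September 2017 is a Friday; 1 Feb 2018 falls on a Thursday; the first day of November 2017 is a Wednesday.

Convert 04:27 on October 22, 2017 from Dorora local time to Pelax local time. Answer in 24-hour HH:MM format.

08:27

1 September 2017 is a Friday, so the first Sunday is September 3 and the fourth is September 24.
1 February 2018 is a Thursday, so Sundays fall on 4, 11, 18, 25; the last is February 25.
October 22, 2017 lies within the daylight-saving period (24 September 2017 – 25 February 2018), so Dorora is on daylight time, UTC−01:00.
04:27 Dorora + 1h = 05:27 UTC.
1 November 2017 is a Wednesday, so the first Sunday is November 5 and the second is November 12.
1 February 2018 is a Thursday, so the first Friday is February 2 and the fourth is February 23.
At the standard offset (UTC+03:00), 05:27 UTC + 3h = 08:27 Pelax standard time.
The standard-time date in Pelax, October 22, 2017, does not fall between 12 November 2017 and 23 February 2018, so daylight saving is not in effect and Pelax is at UTC+03:00.
05:27 UTC + 3h = 08:27 Pelax.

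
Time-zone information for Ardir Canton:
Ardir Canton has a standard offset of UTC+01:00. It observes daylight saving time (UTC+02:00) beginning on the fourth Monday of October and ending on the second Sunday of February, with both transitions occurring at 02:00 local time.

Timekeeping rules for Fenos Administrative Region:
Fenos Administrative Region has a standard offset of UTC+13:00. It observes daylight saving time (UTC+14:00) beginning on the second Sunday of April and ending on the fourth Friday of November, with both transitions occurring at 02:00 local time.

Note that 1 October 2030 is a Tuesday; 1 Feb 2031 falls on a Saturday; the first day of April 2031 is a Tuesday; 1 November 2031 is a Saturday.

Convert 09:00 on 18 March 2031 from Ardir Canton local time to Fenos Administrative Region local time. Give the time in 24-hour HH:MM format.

21:00

1 October 2030 is a Tuesday, so the first Monday is October 7 and the fourth is October 28.
1 February 2031 is a Saturday, so the first Sunday is February 2 and the second is February 9.
18 March 2031 is outside the daylight-saving period (28 October 2030 – 9 February 2031), so Ardir Canton is on standard time, UTC+01:00.
09:00 Ardir Canton − 1h = 08:00 UTC.
1 April 2031 is a Tuesday, so the first Sunday is April 6 and the second is April 13.
1 November 2031 is a Saturday, so the first Friday is November 7 and the fourth is November 28.
At the standard offset (UTC+13:00), 08:00 UTC + 13h = 21:00 Fenos Administrative Region standard time.
The standard-time date in Fenos Administrative Region, 18 March 2031, is outside the daylight-saving period (13 April – 28 November), so Fenos Administrative Region is on standard time, UTC+13:00.
08:00 UTC + 13h = 21:00 Fenos Administrative Region.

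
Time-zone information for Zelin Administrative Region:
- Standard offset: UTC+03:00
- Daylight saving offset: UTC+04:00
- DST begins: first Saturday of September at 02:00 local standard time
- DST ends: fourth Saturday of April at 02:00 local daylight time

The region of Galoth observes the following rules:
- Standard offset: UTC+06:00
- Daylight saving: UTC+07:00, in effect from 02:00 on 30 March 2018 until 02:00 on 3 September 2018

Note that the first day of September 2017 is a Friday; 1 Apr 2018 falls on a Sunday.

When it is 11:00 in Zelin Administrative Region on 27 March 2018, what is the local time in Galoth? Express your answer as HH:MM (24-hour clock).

1 September 2017 is a Friday, so the first Saturday is September 2.
1 April 2018 is a Sunday, so the first Saturday is April 7 and the fourth is April 28.
Daylight saving runs 2 September 2017 – 28 April 2018; 27 March 2018 is inside that window, so Zelin Administrative Region is at UTC+04:00.
11:00 Zelin Administrative Region − 4h = 07:00 UTC.
At the standard offset (UTC+06:00), 07:00 UTC + 6h = 13:00 Galoth standard time.
The standard-time date in Galoth, 27 March 2018, does not fall between 30 March and 3 September, so daylight saving is not in effect and Galoth is at UTC+06:00.
07:00 UTC + 6h = 13:00 Galoth.

13:00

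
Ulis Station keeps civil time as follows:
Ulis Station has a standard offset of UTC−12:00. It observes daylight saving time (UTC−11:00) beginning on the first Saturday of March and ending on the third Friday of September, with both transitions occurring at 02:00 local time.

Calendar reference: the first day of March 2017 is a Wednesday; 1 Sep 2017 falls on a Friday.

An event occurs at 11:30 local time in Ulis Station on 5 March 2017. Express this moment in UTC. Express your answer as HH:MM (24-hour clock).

22:30

1 March 2017 is a Wednesday, so the first Saturday is March 4.
1 September 2017 is a Friday, so the first Friday is September 1 and the third is September 15.
Daylight saving runs 4 March – 15 September; 5 March 2017 is inside that window, so Ulis Station is at UTC−11:00.
11:30 local + 11h = 22:30 UTC.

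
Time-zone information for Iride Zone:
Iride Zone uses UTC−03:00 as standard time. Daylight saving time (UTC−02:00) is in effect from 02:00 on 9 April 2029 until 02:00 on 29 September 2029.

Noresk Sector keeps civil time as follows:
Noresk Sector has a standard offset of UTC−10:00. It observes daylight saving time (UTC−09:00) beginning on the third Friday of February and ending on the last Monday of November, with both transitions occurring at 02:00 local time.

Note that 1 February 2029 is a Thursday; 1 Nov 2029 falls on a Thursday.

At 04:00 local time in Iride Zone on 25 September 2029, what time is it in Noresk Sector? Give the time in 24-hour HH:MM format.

21:00

25 September 2029 falls between 9 April and 29 September, so daylight saving is in effect and Iride Zone is at UTC−02:00.
04:00 Iride Zone + 2h = 06:00 UTC.
1 February 2029 is a Thursday, so the first Friday is February 2 and the third is February 16.
1 November 2029 is a Thursday, so Mondays fall on 5, 12, 19, 26; the last is November 26.
At the standard offset (UTC−10:00), 06:00 UTC − 10h = 20:00 Noresk Sector standard time (rolling into the previous day, 24 September 2029).
The standard-time date in Noresk Sector, 24 September 2029, falls between 16 February and 26 November, so daylight saving is in effect and Noresk Sector is at UTC−09:00.
06:00 UTC − 9h = 21:00 Noresk Sector (rolling into the previous day, 24 September 2029).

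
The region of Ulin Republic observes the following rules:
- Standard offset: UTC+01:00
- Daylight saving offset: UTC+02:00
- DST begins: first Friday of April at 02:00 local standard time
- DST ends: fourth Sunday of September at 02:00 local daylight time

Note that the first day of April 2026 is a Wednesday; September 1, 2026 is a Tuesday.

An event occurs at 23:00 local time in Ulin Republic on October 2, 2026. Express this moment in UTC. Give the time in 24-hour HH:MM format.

1 April 2026 is a Wednesday, so the first Friday is April 3.
1 September 2026 is a Tuesday, so the first Sunday is September 6 and the fourth is September 27.
Daylight saving runs 3 April – 27 September; October 2, 2026 is outside that window, so Ulin Republic is on standard time at UTC+01:00.
23:00 local − 1h = 22:00 UTC.

22:00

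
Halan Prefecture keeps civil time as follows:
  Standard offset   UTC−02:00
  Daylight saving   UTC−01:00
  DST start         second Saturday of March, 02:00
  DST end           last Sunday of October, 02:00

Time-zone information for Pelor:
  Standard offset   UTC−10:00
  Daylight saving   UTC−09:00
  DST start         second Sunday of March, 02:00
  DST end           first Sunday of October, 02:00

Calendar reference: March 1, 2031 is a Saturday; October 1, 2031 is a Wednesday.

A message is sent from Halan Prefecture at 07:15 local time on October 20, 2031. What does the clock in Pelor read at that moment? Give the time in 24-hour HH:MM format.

22:15

1 March 2031 is a Saturday, so the first Saturday is March 1 and the second is March 8.
1 October 2031 is a Wednesday, so Sundays fall on 5, 12, 19, 26; the last is October 26.
October 20, 2031 lies within the daylight-saving period (8 March – 26 October), so Halan Prefecture is on daylight time, UTC−01:00.
07:15 Halan Prefecture + 1h = 08:15 UTC.
1 March 2031 is a Saturday, so the first Sunday is March 2 and the second is March 9.
1 October 2031 is a Wednesday, so the first Sunday is October 5.
At the standard offset (UTC−10:00), 08:15 UTC − 10h = 22:15 Pelor standard time (rolling into the previous day, 19 October 2031).
Daylight saving runs 9 March – 5 October; the standard-time date in Pelor, October 19, 2031, is outside that window, so Pelor is on standard time at UTC−10:00.
08:15 UTC − 10h = 22:15 Pelor (rolling into the previous day, 19 October 2031).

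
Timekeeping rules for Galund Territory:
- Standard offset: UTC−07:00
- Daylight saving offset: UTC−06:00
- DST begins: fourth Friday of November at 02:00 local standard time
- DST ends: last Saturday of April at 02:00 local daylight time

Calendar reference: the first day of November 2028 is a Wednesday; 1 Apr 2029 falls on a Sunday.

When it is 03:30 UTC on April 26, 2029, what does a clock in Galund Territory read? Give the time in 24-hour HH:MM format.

1 November 2028 is a Wednesday, so the first Friday is November 3 and the fourth is November 24.
1 April 2029 is a Sunday, so Saturdays fall on 7, 14, 21, 28; the last is April 28.
At the standard offset (UTC−07:00), 03:30 UTC − 7h = 20:30 Galund Territory standard time (rolling into the previous day, 25 April 2029).
The standard-time date in Galund Territory, April 25, 2029, lies within the daylight-saving period (24 November 2028 – 28 April 2029), so Galund Territory is on daylight time, UTC−06:00.
03:30 UTC − 6h = 21:30 local (rolling into the previous day, 25 April 2029).

21:30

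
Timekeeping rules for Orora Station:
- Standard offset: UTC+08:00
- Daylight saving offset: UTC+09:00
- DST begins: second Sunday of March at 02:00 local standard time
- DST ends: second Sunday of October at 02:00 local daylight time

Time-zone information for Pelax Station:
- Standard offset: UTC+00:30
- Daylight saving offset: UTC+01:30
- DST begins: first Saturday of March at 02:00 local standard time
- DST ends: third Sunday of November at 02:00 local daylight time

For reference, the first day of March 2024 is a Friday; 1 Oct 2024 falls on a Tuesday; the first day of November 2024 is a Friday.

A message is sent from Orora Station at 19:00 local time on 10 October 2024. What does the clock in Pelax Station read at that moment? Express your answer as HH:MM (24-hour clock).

11:30

1 March 2024 is a Friday, so the first Sunday is March 3 and the second is March 10.
1 October 2024 is a Tuesday, so the first Sunday is October 6 and the second is October 13.
10 October 2024 lies within the daylight-saving period (10 March – 13 October), so Orora Station is on daylight time, UTC+09:00.
19:00 Orora Station − 9h = 10:00 UTC.
1 March 2024 is a Friday, so the first Saturday is March 2.
1 November 2024 is a Friday, so the first Sunday is November 3 and the third is November 17.
At the standard offset (UTC+00:30), 10:00 UTC + 0h30m = 10:30 Pelax Station standard time.
The standard-time date in Pelax Station, 10 October 2024, lies within the daylight-saving period (2 March – 17 November), so Pelax Station is on daylight time, UTC+01:30.
10:00 UTC + 1h30m = 11:30 Pelax Station.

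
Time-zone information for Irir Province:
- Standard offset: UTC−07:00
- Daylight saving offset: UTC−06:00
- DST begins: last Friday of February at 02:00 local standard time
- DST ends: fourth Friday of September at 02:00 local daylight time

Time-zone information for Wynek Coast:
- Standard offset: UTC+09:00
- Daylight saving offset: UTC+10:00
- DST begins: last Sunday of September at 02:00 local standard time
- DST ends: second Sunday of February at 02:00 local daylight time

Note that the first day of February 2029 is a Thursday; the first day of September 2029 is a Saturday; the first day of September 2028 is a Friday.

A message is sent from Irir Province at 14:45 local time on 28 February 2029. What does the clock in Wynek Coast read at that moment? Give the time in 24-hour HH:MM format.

1 February 2029 is a Thursday, so Fridays fall on 2, 9, 16, 23; the last is February 23.
1 September 2029 is a Saturday, so the first Friday is September 7 and the fourth is September 28.
28 February 2029 lies within the daylight-saving period (23 February – 28 September), so Irir Province is on daylight time, UTC−06:00.
14:45 Irir Province + 6h = 20:45 UTC.
1 September 2028 is a Friday, so Sundays fall on 3, 10, 17, 24; the last is September 24.
1 February 2029 is a Thursday, so the first Sunday is February 4 and the second is February 11.
At the standard offset (UTC+09:00), 20:45 UTC + 9h = 05:45 Wynek Coast standard time (rolling into the next day, 1 March 2029).
Daylight saving runs 24 September 2028 – 11 February 2029; the standard-time date in Wynek Coast, 1 March 2029, is outside that window, so Wynek Coast is on standard time at UTC+09:00.
20:45 UTC + 9h = 05:45 Wynek Coast (rolling into the next day, 1 March 2029).

05:45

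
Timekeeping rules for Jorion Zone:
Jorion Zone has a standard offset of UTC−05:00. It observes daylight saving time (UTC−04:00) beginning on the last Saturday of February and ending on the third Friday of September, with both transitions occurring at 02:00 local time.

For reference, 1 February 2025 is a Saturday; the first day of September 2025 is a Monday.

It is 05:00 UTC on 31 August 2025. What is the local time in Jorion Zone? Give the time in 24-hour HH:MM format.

1 February 2025 is a Saturday, so Saturdays fall on 1, 8, 15, 22; the last is February 22.
1 September 2025 is a Monday, so the first Friday is September 5 and the third is September 19.
At the standard offset (UTC−05:00), 05:00 UTC − 5h = 00:00 Jorion Zone standard time.
Daylight saving runs 22 February – 19 September; the standard-time date in Jorion Zone, 31 August 2025, is inside that window, so Jorion Zone is at UTC−04:00.
05:00 UTC − 4h = 01:00 local.

01:00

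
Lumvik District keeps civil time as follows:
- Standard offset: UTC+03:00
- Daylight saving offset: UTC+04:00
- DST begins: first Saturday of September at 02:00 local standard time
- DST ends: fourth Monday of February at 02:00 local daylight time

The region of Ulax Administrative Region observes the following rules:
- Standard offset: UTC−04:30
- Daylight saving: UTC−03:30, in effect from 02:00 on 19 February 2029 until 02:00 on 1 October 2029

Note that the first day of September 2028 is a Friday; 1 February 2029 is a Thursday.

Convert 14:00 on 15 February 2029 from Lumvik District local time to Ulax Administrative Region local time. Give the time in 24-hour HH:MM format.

1 September 2028 is a Friday, so the first Saturday is September 2.
1 February 2029 is a Thursday, so the first Monday is February 5 and the fourth is February 26.
Daylight saving runs 2 September 2028 – 26 February 2029; 15 February 2029 is inside that window, so Lumvik District is at UTC+04:00.
14:00 Lumvik District − 4h = 10:00 UTC.
At the standard offset (UTC−04:30), 10:00 UTC − 4h30m = 05:30 Ulax Administrative Region standard time.
The standard-time date in Ulax Administrative Region, 15 February 2029, is outside the daylight-saving period (19 February – 1 October), so Ulax Administrative Region is on standard time, UTC−04:30.
10:00 UTC − 4h30m = 05:30 Ulax Administrative Region.

05:30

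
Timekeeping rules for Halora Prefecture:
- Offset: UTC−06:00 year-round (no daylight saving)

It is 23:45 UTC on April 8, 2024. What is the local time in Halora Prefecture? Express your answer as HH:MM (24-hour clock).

Halora Prefecture has no daylight saving, so its offset is UTC−06:00 year-round.
23:45 UTC − 6h = 17:45 local.

17:45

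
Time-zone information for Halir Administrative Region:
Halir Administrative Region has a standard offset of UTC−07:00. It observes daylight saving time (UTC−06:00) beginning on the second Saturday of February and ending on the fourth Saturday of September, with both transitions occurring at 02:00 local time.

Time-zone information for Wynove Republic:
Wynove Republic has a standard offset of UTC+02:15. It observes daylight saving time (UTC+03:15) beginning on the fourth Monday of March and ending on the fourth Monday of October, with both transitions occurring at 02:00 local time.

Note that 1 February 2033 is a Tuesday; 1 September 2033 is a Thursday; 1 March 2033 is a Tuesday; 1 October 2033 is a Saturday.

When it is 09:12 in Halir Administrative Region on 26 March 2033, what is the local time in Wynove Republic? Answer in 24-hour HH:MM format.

1 February 2033 is a Tuesday, so the first Saturday is February 5 and the second is February 12.
1 September 2033 is a Thursday, so the first Saturday is September 3 and the fourth is September 24.
Daylight saving runs 12 February – 24 September; 26 March 2033 is inside that window, so Halir Administrative Region is at UTC−06:00.
09:12 Halir Administrative Region + 6h = 15:12 UTC.
1 March 2033 is a Tuesday, so the first Monday is March 7 and the fourth is March 28.
1 October 2033 is a Saturday, so the first Monday is October 3 and the fourth is October 24.
At the standard offset (UTC+02:15), 15:12 UTC + 2h15m = 17:27 Wynove Republic standard time.
The standard-time date in Wynove Republic, 26 March 2033, is outside the daylight-saving period (28 March – 24 October), so Wynove Republic is on standard time, UTC+02:15.
15:12 UTC + 2h15m = 17:27 Wynove Republic.

17:27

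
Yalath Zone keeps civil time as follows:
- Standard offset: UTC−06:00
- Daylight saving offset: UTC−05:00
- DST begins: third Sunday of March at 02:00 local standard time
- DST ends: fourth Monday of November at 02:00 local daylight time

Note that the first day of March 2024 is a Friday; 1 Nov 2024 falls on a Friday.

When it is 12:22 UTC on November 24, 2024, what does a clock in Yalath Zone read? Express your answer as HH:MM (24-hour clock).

1 March 2024 is a Friday, so the first Sunday is March 3 and the third is March 17.
1 November 2024 is a Friday, so the first Monday is November 4 and the fourth is November 25.
At the standard offset (UTC−06:00), 12:22 UTC − 6h = 06:22 Yalath Zone standard time.
The standard-time date in Yalath Zone, November 24, 2024, falls between 17 March and 25 November, so daylight saving is in effect and Yalath Zone is at UTC−05:00.
12:22 UTC − 5h = 07:22 local.

07:22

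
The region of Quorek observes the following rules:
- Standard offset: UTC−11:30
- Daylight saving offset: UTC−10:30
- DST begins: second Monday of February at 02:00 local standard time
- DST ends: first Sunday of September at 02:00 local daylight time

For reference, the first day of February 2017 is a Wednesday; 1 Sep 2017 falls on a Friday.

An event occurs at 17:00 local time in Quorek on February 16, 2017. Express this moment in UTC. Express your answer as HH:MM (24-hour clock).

1 February 2017 is a Wednesday, so the first Monday is February 6 and the second is February 13.
1 September 2017 is a Friday, so the first Sunday is September 3.
Daylight saving runs 13 February – 3 September; February 16, 2017 is inside that window, so Quorek is at UTC−10:30.
17:00 local + 10h30m = 03:30 UTC (rolling into the next day, 17 February 2017).

03:30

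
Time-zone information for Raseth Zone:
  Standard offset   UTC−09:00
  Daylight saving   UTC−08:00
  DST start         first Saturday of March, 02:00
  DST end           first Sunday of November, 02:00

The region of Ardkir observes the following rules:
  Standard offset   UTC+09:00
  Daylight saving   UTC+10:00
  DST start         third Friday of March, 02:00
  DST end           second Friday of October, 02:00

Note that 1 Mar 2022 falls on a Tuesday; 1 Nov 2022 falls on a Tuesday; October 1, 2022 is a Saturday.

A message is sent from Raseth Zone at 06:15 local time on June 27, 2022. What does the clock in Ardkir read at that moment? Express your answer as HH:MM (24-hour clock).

00:15

1 March 2022 is a Tuesday, so the first Saturday is March 5.
1 November 2022 is a Tuesday, so the first Sunday is November 6.
June 27, 2022 lies within the daylight-saving period (5 March – 6 November), so Raseth Zone is on daylight time, UTC−08:00.
06:15 Raseth Zone + 8h = 14:15 UTC.
1 March 2022 is a Tuesday, so the first Friday is March 4 and the third is March 18.
1 October 2022 is a Saturday, so the first Friday is October 7 and the second is October 14.
At the standard offset (UTC+09:00), 14:15 UTC + 9h = 23:15 Ardkir standard time.
The standard-time date in Ardkir, June 27, 2022, lies within the daylight-saving period (18 March – 14 October), so Ardkir is on daylight time, UTC+10:00.
14:15 UTC + 10h = 00:15 Ardkir (rolling into the next day, 28 June 2022).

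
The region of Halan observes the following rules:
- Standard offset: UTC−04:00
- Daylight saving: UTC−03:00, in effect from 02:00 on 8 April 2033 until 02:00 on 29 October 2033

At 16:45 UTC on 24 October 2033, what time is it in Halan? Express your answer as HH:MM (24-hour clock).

At the standard offset (UTC−04:00), 16:45 UTC − 4h = 12:45 Halan standard time.
The standard-time date in Halan, 24 October 2033, lies within the daylight-saving period (8 April – 29 October), so Halan is on daylight time, UTC−03:00.
16:45 UTC − 3h = 13:45 local.

13:45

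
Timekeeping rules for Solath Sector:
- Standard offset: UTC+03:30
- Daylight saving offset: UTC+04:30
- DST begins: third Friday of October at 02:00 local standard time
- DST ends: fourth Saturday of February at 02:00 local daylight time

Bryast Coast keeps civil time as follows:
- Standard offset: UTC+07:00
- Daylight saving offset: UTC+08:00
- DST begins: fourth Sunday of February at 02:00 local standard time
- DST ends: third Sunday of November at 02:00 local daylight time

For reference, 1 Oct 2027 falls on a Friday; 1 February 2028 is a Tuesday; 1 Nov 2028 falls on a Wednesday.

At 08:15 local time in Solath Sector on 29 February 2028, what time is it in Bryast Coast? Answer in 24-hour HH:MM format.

1 October 2027 is a Friday, so the first Friday is October 1 and the third is October 15.
1 February 2028 is a Tuesday, so the first Saturday is February 5 and the fourth is February 26.
29 February 2028 does not fall between 15 October 2027 and 26 February 2028, so daylight saving is not in effect and Solath Sector is at UTC+03:30.
08:15 Solath Sector − 3h30m = 04:45 UTC.
1 February 2028 is a Tuesday, so the first Sunday is February 6 and the fourth is February 27.
1 November 2028 is a Wednesday, so the first Sunday is November 5 and the third is November 19.
At the standard offset (UTC+07:00), 04:45 UTC + 7h = 11:45 Bryast Coast standard time.
Daylight saving runs 27 February – 19 November; the standard-time date in Bryast Coast, 29 February 2028, is inside that window, so Bryast Coast is at UTC+08:00.
04:45 UTC + 8h = 12:45 Bryast Coast.

12:45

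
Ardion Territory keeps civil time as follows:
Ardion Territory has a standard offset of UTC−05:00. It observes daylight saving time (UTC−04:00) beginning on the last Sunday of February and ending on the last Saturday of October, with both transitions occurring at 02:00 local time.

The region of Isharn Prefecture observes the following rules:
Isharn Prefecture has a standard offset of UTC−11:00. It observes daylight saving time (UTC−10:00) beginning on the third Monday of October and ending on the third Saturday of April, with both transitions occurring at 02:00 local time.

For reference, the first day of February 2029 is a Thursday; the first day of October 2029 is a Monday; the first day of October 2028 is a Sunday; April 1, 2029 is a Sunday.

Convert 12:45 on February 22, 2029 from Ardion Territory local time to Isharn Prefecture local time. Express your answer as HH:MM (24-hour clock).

07:45

1 February 2029 is a Thursday, so Sundays fall on 4, 11, 18, 25; the last is February 25.
1 October 2029 is a Monday, so Saturdays fall on 6, 13, 20, 27; the last is October 27.
February 22, 2029 is outside the daylight-saving period (25 February – 27 October), so Ardion Territory is on standard time, UTC−05:00.
12:45 Ardion Territory + 5h = 17:45 UTC.
1 October 2028 is a Sunday, so the first Monday is October 2 and the third is October 16.
1 April 2029 is a Sunday, so the first Saturday is April 7 and the third is April 21.
At the standard offset (UTC−11:00), 17:45 UTC − 11h = 06:45 Isharn Prefecture standard time.
The standard-time date in Isharn Prefecture, February 22, 2029, lies within the daylight-saving period (16 October 2028 – 21 April 2029), so Isharn Prefecture is on daylight time, UTC−10:00.
17:45 UTC − 10h = 07:45 Isharn Prefecture.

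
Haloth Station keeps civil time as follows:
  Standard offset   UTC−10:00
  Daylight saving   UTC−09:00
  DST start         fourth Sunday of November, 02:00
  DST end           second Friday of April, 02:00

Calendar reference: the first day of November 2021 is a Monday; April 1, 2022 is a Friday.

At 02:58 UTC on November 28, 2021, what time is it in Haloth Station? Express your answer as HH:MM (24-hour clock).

1 November 2021 is a Monday, so the first Sunday is November 7 and the fourth is November 28.
1 April 2022 is a Friday, so the first Friday is April 1 and the second is April 8.
At the standard offset (UTC−10:00), 02:58 UTC − 10h = 16:58 Haloth Station standard time (rolling into the previous day, 27 November 2021).
The standard-time date in Haloth Station, November 27, 2021, is outside the daylight-saving period (28 November 2021 – 8 April 2022), so Haloth Station is on standard time, UTC−10:00.
02:58 UTC − 10h = 16:58 local (rolling into the previous day, 27 November 2021).

16:58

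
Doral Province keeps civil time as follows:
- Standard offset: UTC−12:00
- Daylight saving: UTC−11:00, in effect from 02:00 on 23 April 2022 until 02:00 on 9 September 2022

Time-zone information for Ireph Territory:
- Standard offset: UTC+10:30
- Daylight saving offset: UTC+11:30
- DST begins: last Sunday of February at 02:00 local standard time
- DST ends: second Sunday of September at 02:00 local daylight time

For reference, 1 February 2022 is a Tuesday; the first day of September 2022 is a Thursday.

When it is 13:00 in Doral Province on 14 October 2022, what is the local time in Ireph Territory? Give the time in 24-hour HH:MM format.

14 October 2022 is outside the daylight-saving period (23 April – 9 September), so Doral Province is on standard time, UTC−12:00.
13:00 Doral Province + 12h = 01:00 UTC (rolling into the next day, 15 October 2022).
1 February 2022 is a Tuesday, so Sundays fall on 6, 13, 20, 27; the last is February 27.
1 September 2022 is a Thursday, so the first Sunday is September 4 and the second is September 11.
At the standard offset (UTC+10:30), 01:00 UTC + 10h30m = 11:30 Ireph Territory standard time.
Daylight saving runs 27 February – 11 September; the standard-time date in Ireph Territory, 15 October 2022, is outside that window, so Ireph Territory is on standard time at UTC+10:30.
01:00 UTC + 10h30m = 11:30 Ireph Territory.

11:30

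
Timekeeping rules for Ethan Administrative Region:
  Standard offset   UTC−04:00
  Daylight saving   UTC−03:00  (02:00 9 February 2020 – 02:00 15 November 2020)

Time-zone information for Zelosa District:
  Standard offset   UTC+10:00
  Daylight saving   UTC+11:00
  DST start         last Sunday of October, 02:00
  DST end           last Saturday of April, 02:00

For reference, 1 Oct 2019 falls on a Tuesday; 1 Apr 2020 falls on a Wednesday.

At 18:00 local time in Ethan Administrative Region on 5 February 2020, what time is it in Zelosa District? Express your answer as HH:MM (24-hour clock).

5 February 2020 is outside the daylight-saving period (9 February – 15 November), so Ethan Administrative Region is on standard time, UTC−04:00.
18:00 Ethan Administrative Region + 4h = 22:00 UTC.
1 October 2019 is a Tuesday, so Sundays fall on 6, 13, 20, 27; the last is October 27.
1 April 2020 is a Wednesday, so Saturdays fall on 4, 11, 18, 25; the last is April 25.
At the standard offset (UTC+10:00), 22:00 UTC + 10h = 08:00 Zelosa District standard time (rolling into the next day, 6 February 2020).
The standard-time date in Zelosa District, 6 February 2020, falls between 27 October 2019 and 25 April 2020, so daylight saving is in effect and Zelosa District is at UTC+11:00.
22:00 UTC + 11h = 09:00 Zelosa District (rolling into the next day, 6 February 2020).

09:00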